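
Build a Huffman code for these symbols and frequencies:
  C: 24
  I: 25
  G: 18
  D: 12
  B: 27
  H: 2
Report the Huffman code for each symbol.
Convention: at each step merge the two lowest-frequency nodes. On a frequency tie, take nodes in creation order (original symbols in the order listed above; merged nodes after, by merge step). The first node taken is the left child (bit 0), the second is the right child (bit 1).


Huffman tree construction:
Step 1: Merge H(2) + D(12) = 14
Step 2: Merge (H+D)(14) + G(18) = 32
Step 3: Merge C(24) + I(25) = 49
Step 4: Merge B(27) + ((H+D)+G)(32) = 59
Step 5: Merge (C+I)(49) + (B+((H+D)+G))(59) = 108
Read each symbol's code off the tree from the root (left child = 0, right child = 1).

Codes:
  C: 00 (length 2)
  I: 01 (length 2)
  G: 111 (length 3)
  D: 1101 (length 4)
  B: 10 (length 2)
  H: 1100 (length 4)
Average code length: 262/108 = 2.4259 bits/symbol


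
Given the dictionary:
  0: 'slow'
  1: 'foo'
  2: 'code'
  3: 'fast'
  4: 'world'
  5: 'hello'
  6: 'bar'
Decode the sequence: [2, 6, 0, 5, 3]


Look up each index in the dictionary:
  2 -> 'code'
  6 -> 'bar'
  0 -> 'slow'
  5 -> 'hello'
  3 -> 'fast'

Decoded: "code bar slow hello fast"


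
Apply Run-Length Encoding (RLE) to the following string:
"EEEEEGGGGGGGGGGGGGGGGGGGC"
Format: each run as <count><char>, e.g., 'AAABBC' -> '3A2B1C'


Scanning runs left to right:
  i=0: run of 'E' x 5 -> '5E'
  i=5: run of 'G' x 19 -> '19G'
  i=24: run of 'C' x 1 -> '1C'

RLE = 5E19G1C


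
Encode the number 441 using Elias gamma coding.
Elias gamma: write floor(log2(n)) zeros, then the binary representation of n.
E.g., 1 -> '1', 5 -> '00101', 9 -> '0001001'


num_bits = floor(log2(441)) + 1 = 9
leading_zeros = num_bits - 1 = 8
binary(441) = 110111001

Elias gamma(441) = '00000000' + '110111001' = 00000000110111001 (17 bits)


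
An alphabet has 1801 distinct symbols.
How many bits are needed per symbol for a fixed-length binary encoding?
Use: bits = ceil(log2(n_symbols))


log2(1801) = 10.8146
Bracket: 2^10 = 1024 < 1801 <= 2^11 = 2048
So ceil(log2(1801)) = 11

bits = ceil(log2(1801)) = ceil(10.8146) = 11 bits


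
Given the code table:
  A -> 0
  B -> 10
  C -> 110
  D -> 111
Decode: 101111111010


Decoding:
10 -> B
111 -> D
111 -> D
10 -> B
10 -> B


Result: BDDBB


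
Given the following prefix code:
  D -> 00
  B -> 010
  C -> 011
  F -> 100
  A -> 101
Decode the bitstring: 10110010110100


Decoding step by step:
Bits 101 -> A
Bits 100 -> F
Bits 101 -> A
Bits 101 -> A
Bits 00 -> D


Decoded message: AFAAD


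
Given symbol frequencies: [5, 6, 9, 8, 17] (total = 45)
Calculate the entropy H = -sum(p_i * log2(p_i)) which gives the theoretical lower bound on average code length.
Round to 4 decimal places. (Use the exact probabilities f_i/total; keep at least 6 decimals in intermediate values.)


Per-symbol terms -p_i * log2(p_i) with p_i = f_i/45:
  p = 5/45 = 0.111111: log2(p) = -3.169925, -p*log2(p) = 0.352214
  p = 6/45 = 0.133333: log2(p) = -2.906891, -p*log2(p) = 0.387585
  p = 9/45 = 0.200000: log2(p) = -2.321928, -p*log2(p) = 0.464386
  p = 8/45 = 0.177778: log2(p) = -2.491853, -p*log2(p) = 0.442996
  p = 17/45 = 0.377778: log2(p) = -1.404390, -p*log2(p) = 0.530547
H = 0.352214 + 0.387585 + 0.464386 + 0.442996 + 0.530547 = 2.177728

H = 2.1777 bits/symbol


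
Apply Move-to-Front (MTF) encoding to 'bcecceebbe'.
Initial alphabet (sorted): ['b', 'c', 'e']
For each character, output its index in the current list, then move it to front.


MTF encoding:
'b': index 0 in ['b', 'c', 'e'] -> ['b', 'c', 'e']
'c': index 1 in ['b', 'c', 'e'] -> ['c', 'b', 'e']
'e': index 2 in ['c', 'b', 'e'] -> ['e', 'c', 'b']
'c': index 1 in ['e', 'c', 'b'] -> ['c', 'e', 'b']
'c': index 0 in ['c', 'e', 'b'] -> ['c', 'e', 'b']
'e': index 1 in ['c', 'e', 'b'] -> ['e', 'c', 'b']
'e': index 0 in ['e', 'c', 'b'] -> ['e', 'c', 'b']
'b': index 2 in ['e', 'c', 'b'] -> ['b', 'e', 'c']
'b': index 0 in ['b', 'e', 'c'] -> ['b', 'e', 'c']
'e': index 1 in ['b', 'e', 'c'] -> ['e', 'b', 'c']


Output: [0, 1, 2, 1, 0, 1, 0, 2, 0, 1]


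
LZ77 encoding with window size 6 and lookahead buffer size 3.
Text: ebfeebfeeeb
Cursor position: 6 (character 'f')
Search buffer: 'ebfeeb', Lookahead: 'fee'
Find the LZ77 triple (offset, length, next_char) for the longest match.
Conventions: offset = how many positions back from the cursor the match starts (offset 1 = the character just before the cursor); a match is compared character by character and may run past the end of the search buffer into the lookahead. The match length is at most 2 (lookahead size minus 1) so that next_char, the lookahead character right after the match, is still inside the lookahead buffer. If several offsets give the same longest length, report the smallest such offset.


Try each offset into the search buffer:
  offset=1 (pos 5, char 'b'): match length 0
  offset=2 (pos 4, char 'e'): match length 0
  offset=3 (pos 3, char 'e'): match length 0
  offset=4 (pos 2, char 'f'): match length 2
  offset=5 (pos 1, char 'b'): match length 0
  offset=6 (pos 0, char 'e'): match length 0
Longest match has length 2 at offset 4.
next_char = character at position 6 + 2 = 8 -> 'e'

Best match: offset=4, length=2 (matching 'fe' starting at position 2)
LZ77 triple: (4, 2, 'e')


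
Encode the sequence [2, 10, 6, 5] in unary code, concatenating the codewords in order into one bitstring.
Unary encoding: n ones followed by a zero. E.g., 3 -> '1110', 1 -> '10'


Encode each number as n ones followed by a terminating 0:
  2 -> 110 (3 bits)
  10 -> 11111111110 (11 bits)
  6 -> 1111110 (7 bits)
  5 -> 111110 (6 bits)
Total length = 3 + 11 + 7 + 6 = 27 bits.

Unary([2, 10, 6, 5]) = 110111111111101111110111110 (27 bits)


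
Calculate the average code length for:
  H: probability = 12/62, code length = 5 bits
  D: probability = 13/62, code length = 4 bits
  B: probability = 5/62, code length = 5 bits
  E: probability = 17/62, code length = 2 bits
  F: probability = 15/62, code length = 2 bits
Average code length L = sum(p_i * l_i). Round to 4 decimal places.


Weighted contributions p_i * l_i:
  H: (12/62) * 5 = 60/62
  D: (13/62) * 4 = 52/62
  B: (5/62) * 5 = 25/62
  E: (17/62) * 2 = 34/62
  F: (15/62) * 2 = 30/62
Sum = (60 + 52 + 25 + 34 + 30)/62 = 201/62

L = 201/62 = 3.2419 bits/symbol


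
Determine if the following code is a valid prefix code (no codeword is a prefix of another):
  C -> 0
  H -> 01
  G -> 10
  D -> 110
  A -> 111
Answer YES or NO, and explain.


Checking each pair (does one codeword prefix another?):
  C='0' vs H='01': prefix -- VIOLATION

NO -- this is NOT a valid prefix code. C (0) is a prefix of H (01).


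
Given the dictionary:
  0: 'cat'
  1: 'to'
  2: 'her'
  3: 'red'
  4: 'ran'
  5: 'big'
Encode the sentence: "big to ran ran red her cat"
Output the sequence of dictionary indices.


Look up each word in the dictionary:
  'big' -> 5
  'to' -> 1
  'ran' -> 4
  'ran' -> 4
  'red' -> 3
  'her' -> 2
  'cat' -> 0

Encoded: [5, 1, 4, 4, 3, 2, 0]


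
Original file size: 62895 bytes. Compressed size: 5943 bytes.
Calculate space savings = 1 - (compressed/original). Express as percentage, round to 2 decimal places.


ratio = compressed/original = 5943/62895 = 0.094491
savings = 1 - ratio = 1 - 0.094491 = 0.905509
as a percentage: 0.905509 * 100 = 90.55%

Space savings = 1 - 5943/62895 = 90.55%


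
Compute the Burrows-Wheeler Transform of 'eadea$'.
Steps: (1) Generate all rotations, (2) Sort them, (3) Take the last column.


Rotations (sorted):
  0: $eadea -> last char: a
  1: a$eade -> last char: e
  2: adea$e -> last char: e
  3: dea$ea -> last char: a
  4: ea$ead -> last char: d
  5: eadea$ -> last char: $


BWT = aeead$


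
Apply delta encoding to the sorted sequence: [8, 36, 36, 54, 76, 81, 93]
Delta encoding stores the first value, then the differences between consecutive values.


First value: 8
Deltas:
  36 - 8 = 28
  36 - 36 = 0
  54 - 36 = 18
  76 - 54 = 22
  81 - 76 = 5
  93 - 81 = 12


Delta encoded: [8, 28, 0, 18, 22, 5, 12]


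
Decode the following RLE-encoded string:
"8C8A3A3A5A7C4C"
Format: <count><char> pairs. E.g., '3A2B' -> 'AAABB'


Expanding each <count><char> pair:
  8C -> 'CCCCCCCC'
  8A -> 'AAAAAAAA'
  3A -> 'AAA'
  3A -> 'AAA'
  5A -> 'AAAAA'
  7C -> 'CCCCCCC'
  4C -> 'CCCC'

Decoded = CCCCCCCCAAAAAAAAAAAAAAAAAAACCCCCCCCCCC


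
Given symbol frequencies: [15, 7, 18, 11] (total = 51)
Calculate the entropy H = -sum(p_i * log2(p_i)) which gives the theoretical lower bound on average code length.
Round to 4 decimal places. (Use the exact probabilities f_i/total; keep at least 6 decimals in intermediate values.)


Per-symbol terms -p_i * log2(p_i) with p_i = f_i/51:
  p = 15/51 = 0.294118: log2(p) = -1.765535, -p*log2(p) = 0.519275
  p = 7/51 = 0.137255: log2(p) = -2.865070, -p*log2(p) = 0.393245
  p = 18/51 = 0.352941: log2(p) = -1.502500, -p*log2(p) = 0.530294
  p = 11/51 = 0.215686: log2(p) = -2.212994, -p*log2(p) = 0.477312
H = 0.519275 + 0.393245 + 0.530294 + 0.477312 = 1.920126

H = 1.9201 bits/symbol


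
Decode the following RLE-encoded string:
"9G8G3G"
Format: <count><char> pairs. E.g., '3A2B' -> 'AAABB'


Expanding each <count><char> pair:
  9G -> 'GGGGGGGGG'
  8G -> 'GGGGGGGG'
  3G -> 'GGG'

Decoded = GGGGGGGGGGGGGGGGGGGG


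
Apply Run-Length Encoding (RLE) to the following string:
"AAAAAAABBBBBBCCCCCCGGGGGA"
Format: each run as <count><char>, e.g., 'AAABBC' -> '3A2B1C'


Scanning runs left to right:
  i=0: run of 'A' x 7 -> '7A'
  i=7: run of 'B' x 6 -> '6B'
  i=13: run of 'C' x 6 -> '6C'
  i=19: run of 'G' x 5 -> '5G'
  i=24: run of 'A' x 1 -> '1A'

RLE = 7A6B6C5G1A


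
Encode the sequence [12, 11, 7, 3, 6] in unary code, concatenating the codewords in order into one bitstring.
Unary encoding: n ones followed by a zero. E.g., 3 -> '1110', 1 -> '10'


Encode each number as n ones followed by a terminating 0:
  12 -> 1111111111110 (13 bits)
  11 -> 111111111110 (12 bits)
  7 -> 11111110 (8 bits)
  3 -> 1110 (4 bits)
  6 -> 1111110 (7 bits)
Total length = 13 + 12 + 8 + 4 + 7 = 44 bits.

Unary([12, 11, 7, 3, 6]) = 11111111111101111111111101111111011101111110 (44 bits)


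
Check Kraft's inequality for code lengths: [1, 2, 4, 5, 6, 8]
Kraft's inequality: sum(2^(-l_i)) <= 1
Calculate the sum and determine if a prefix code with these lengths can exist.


Sum = 2^(-1) + 2^(-2) + 2^(-4) + 2^(-5) + 2^(-6) + 2^(-8)
    = 0.5 + 0.25 + 0.0625 + 0.03125 + 0.015625 + 0.00390625
    = 221/256 = 0.86328125
Since 0.86328125 <= 1, Kraft's inequality IS satisfied.
A prefix code with these lengths CAN exist.

Kraft sum = 0.86328125. Satisfied.


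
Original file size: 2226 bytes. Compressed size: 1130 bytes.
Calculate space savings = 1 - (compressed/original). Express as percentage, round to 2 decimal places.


ratio = compressed/original = 1130/2226 = 0.507637
savings = 1 - ratio = 1 - 0.507637 = 0.492363
as a percentage: 0.492363 * 100 = 49.24%

Space savings = 1 - 1130/2226 = 49.24%


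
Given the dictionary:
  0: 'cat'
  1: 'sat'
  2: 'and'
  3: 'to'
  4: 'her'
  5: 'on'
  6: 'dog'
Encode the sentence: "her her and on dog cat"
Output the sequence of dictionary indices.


Look up each word in the dictionary:
  'her' -> 4
  'her' -> 4
  'and' -> 2
  'on' -> 5
  'dog' -> 6
  'cat' -> 0

Encoded: [4, 4, 2, 5, 6, 0]


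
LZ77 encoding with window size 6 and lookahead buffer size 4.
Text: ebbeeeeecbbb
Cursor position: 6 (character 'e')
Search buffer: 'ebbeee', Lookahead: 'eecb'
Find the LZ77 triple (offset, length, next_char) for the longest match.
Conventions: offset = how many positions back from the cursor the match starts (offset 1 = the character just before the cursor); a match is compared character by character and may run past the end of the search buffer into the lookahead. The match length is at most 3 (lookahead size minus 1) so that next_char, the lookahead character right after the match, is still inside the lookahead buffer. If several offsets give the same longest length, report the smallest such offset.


Try each offset into the search buffer:
  offset=1 (pos 5, char 'e'): match length 2
  offset=2 (pos 4, char 'e'): match length 2
  offset=3 (pos 3, char 'e'): match length 2
  offset=4 (pos 2, char 'b'): match length 0
  offset=5 (pos 1, char 'b'): match length 0
  offset=6 (pos 0, char 'e'): match length 1
Longest match has length 2, found at offsets 1, 2, 3; take the smallest, offset 1.
next_char = character at position 6 + 2 = 8 -> 'c'

Best match: offset=1, length=2 (matching 'ee' starting at position 5)
LZ77 triple: (1, 2, 'c')


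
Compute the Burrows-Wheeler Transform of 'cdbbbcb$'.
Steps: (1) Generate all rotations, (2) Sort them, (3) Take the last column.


Rotations (sorted):
  0: $cdbbbcb -> last char: b
  1: b$cdbbbc -> last char: c
  2: bbbcb$cd -> last char: d
  3: bbcb$cdb -> last char: b
  4: bcb$cdbb -> last char: b
  5: cb$cdbbb -> last char: b
  6: cdbbbcb$ -> last char: $
  7: dbbbcb$c -> last char: c


BWT = bcdbbb$c


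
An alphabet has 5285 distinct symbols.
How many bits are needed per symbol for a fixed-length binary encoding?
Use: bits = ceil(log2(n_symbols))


log2(5285) = 12.3677
Bracket: 2^12 = 4096 < 5285 <= 2^13 = 8192
So ceil(log2(5285)) = 13

bits = ceil(log2(5285)) = ceil(12.3677) = 13 bits


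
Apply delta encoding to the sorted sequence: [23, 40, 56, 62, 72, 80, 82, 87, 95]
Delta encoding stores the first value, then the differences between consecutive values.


First value: 23
Deltas:
  40 - 23 = 17
  56 - 40 = 16
  62 - 56 = 6
  72 - 62 = 10
  80 - 72 = 8
  82 - 80 = 2
  87 - 82 = 5
  95 - 87 = 8


Delta encoded: [23, 17, 16, 6, 10, 8, 2, 5, 8]


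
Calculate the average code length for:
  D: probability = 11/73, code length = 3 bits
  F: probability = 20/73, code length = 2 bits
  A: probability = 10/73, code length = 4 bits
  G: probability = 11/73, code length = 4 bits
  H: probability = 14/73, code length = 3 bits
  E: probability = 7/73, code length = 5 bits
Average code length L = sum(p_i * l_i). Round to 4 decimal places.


Weighted contributions p_i * l_i:
  D: (11/73) * 3 = 33/73
  F: (20/73) * 2 = 40/73
  A: (10/73) * 4 = 40/73
  G: (11/73) * 4 = 44/73
  H: (14/73) * 3 = 42/73
  E: (7/73) * 5 = 35/73
Sum = (33 + 40 + 40 + 44 + 42 + 35)/73 = 234/73

L = 234/73 = 3.2055 bits/symbol


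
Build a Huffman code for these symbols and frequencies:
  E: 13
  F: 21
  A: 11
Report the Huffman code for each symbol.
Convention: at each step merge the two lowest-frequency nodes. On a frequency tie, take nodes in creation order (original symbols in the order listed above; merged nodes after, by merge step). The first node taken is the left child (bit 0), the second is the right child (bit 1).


Huffman tree construction:
Step 1: Merge A(11) + E(13) = 24
Step 2: Merge F(21) + (A+E)(24) = 45
Read each symbol's code off the tree from the root (left child = 0, right child = 1).

Codes:
  E: 11 (length 2)
  F: 0 (length 1)
  A: 10 (length 2)
Average code length: 69/45 = 1.5333 bits/symbol


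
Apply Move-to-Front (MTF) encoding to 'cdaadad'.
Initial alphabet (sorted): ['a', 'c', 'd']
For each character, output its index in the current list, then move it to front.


MTF encoding:
'c': index 1 in ['a', 'c', 'd'] -> ['c', 'a', 'd']
'd': index 2 in ['c', 'a', 'd'] -> ['d', 'c', 'a']
'a': index 2 in ['d', 'c', 'a'] -> ['a', 'd', 'c']
'a': index 0 in ['a', 'd', 'c'] -> ['a', 'd', 'c']
'd': index 1 in ['a', 'd', 'c'] -> ['d', 'a', 'c']
'a': index 1 in ['d', 'a', 'c'] -> ['a', 'd', 'c']
'd': index 1 in ['a', 'd', 'c'] -> ['d', 'a', 'c']


Output: [1, 2, 2, 0, 1, 1, 1]


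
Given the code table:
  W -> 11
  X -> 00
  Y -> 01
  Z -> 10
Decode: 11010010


Decoding:
11 -> W
01 -> Y
00 -> X
10 -> Z


Result: WYXZ


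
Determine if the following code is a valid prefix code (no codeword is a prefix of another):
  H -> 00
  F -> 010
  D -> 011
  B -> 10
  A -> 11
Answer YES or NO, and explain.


Checking each pair (does one codeword prefix another?):
  H='00' vs F='010': no prefix
  H='00' vs D='011': no prefix
  H='00' vs B='10': no prefix
  H='00' vs A='11': no prefix
  F='010' vs H='00': no prefix
  F='010' vs D='011': no prefix
  F='010' vs B='10': no prefix
  F='010' vs A='11': no prefix
  D='011' vs H='00': no prefix
  D='011' vs F='010': no prefix
  D='011' vs B='10': no prefix
  D='011' vs A='11': no prefix
  B='10' vs H='00': no prefix
  B='10' vs F='010': no prefix
  B='10' vs D='011': no prefix
  B='10' vs A='11': no prefix
  A='11' vs H='00': no prefix
  A='11' vs F='010': no prefix
  A='11' vs D='011': no prefix
  A='11' vs B='10': no prefix
No violation found over all pairs.

YES -- this is a valid prefix code. No codeword is a prefix of any other codeword.


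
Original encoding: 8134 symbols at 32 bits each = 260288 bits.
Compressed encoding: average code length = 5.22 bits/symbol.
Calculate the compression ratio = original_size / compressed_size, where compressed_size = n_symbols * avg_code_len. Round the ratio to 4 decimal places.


original_size = n_symbols * orig_bits = 8134 * 32 = 260288 bits
compressed_size = n_symbols * avg_code_len = 8134 * 5.22 = 42459.48 bits
ratio = original_size / compressed_size = 260288 / 42459.48 = 6.1303

Compression ratio = 6.1303


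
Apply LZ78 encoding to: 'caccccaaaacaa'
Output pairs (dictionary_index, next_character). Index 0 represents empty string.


LZ78 encoding steps:
Dictionary: {0: ''}
Step 1: w='' (idx 0), next='c' -> output (0, 'c'), add 'c' as idx 1
Step 2: w='' (idx 0), next='a' -> output (0, 'a'), add 'a' as idx 2
Step 3: w='c' (idx 1), next='c' -> output (1, 'c'), add 'cc' as idx 3
Step 4: w='cc' (idx 3), next='a' -> output (3, 'a'), add 'cca' as idx 4
Step 5: w='a' (idx 2), next='a' -> output (2, 'a'), add 'aa' as idx 5
Step 6: w='a' (idx 2), next='c' -> output (2, 'c'), add 'ac' as idx 6
Step 7: w='aa' (idx 5), end of input -> output (5, '')


Encoded: [(0, 'c'), (0, 'a'), (1, 'c'), (3, 'a'), (2, 'a'), (2, 'c'), (5, '')]


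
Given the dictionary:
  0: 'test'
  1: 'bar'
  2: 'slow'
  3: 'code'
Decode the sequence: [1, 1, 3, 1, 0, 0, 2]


Look up each index in the dictionary:
  1 -> 'bar'
  1 -> 'bar'
  3 -> 'code'
  1 -> 'bar'
  0 -> 'test'
  0 -> 'test'
  2 -> 'slow'

Decoded: "bar bar code bar test test slow"


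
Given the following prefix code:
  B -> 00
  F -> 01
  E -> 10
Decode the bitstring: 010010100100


Decoding step by step:
Bits 01 -> F
Bits 00 -> B
Bits 10 -> E
Bits 10 -> E
Bits 01 -> F
Bits 00 -> B


Decoded message: FBEEFB


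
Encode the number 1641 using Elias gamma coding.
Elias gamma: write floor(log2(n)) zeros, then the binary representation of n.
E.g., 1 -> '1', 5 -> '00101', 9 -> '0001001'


num_bits = floor(log2(1641)) + 1 = 11
leading_zeros = num_bits - 1 = 10
binary(1641) = 11001101001

Elias gamma(1641) = '0000000000' + '11001101001' = 000000000011001101001 (21 bits)


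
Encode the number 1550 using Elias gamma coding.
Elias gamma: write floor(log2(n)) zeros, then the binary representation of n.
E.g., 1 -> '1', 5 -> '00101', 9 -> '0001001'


num_bits = floor(log2(1550)) + 1 = 11
leading_zeros = num_bits - 1 = 10
binary(1550) = 11000001110

Elias gamma(1550) = '0000000000' + '11000001110' = 000000000011000001110 (21 bits)


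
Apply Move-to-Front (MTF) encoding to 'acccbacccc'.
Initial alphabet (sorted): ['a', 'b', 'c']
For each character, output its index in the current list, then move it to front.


MTF encoding:
'a': index 0 in ['a', 'b', 'c'] -> ['a', 'b', 'c']
'c': index 2 in ['a', 'b', 'c'] -> ['c', 'a', 'b']
'c': index 0 in ['c', 'a', 'b'] -> ['c', 'a', 'b']
'c': index 0 in ['c', 'a', 'b'] -> ['c', 'a', 'b']
'b': index 2 in ['c', 'a', 'b'] -> ['b', 'c', 'a']
'a': index 2 in ['b', 'c', 'a'] -> ['a', 'b', 'c']
'c': index 2 in ['a', 'b', 'c'] -> ['c', 'a', 'b']
'c': index 0 in ['c', 'a', 'b'] -> ['c', 'a', 'b']
'c': index 0 in ['c', 'a', 'b'] -> ['c', 'a', 'b']
'c': index 0 in ['c', 'a', 'b'] -> ['c', 'a', 'b']


Output: [0, 2, 0, 0, 2, 2, 2, 0, 0, 0]


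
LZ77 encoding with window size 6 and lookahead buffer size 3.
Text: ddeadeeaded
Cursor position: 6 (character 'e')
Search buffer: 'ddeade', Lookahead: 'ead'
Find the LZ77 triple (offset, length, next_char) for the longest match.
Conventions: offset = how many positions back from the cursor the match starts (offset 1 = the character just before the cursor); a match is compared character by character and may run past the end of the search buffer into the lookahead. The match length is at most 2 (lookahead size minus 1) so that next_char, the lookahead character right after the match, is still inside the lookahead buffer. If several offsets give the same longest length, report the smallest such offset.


Try each offset into the search buffer:
  offset=1 (pos 5, char 'e'): match length 1
  offset=2 (pos 4, char 'd'): match length 0
  offset=3 (pos 3, char 'a'): match length 0
  offset=4 (pos 2, char 'e'): match length 2
  offset=5 (pos 1, char 'd'): match length 0
  offset=6 (pos 0, char 'd'): match length 0
Longest match has length 2 at offset 4.
next_char = character at position 6 + 2 = 8 -> 'd'

Best match: offset=4, length=2 (matching 'ea' starting at position 2)
LZ77 triple: (4, 2, 'd')


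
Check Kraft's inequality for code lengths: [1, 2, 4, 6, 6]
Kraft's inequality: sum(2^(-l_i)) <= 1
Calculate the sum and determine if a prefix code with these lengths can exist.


Sum = 2^(-1) + 2^(-2) + 2^(-4) + 2^(-6) + 2^(-6)
    = 0.5 + 0.25 + 0.0625 + 0.015625 + 0.015625
    = 54/64 = 0.84375
Since 0.84375 <= 1, Kraft's inequality IS satisfied.
A prefix code with these lengths CAN exist.

Kraft sum = 0.84375. Satisfied.


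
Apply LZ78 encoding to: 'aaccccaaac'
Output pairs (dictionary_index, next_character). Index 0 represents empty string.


LZ78 encoding steps:
Dictionary: {0: ''}
Step 1: w='' (idx 0), next='a' -> output (0, 'a'), add 'a' as idx 1
Step 2: w='a' (idx 1), next='c' -> output (1, 'c'), add 'ac' as idx 2
Step 3: w='' (idx 0), next='c' -> output (0, 'c'), add 'c' as idx 3
Step 4: w='c' (idx 3), next='c' -> output (3, 'c'), add 'cc' as idx 4
Step 5: w='a' (idx 1), next='a' -> output (1, 'a'), add 'aa' as idx 5
Step 6: w='ac' (idx 2), end of input -> output (2, '')


Encoded: [(0, 'a'), (1, 'c'), (0, 'c'), (3, 'c'), (1, 'a'), (2, '')]


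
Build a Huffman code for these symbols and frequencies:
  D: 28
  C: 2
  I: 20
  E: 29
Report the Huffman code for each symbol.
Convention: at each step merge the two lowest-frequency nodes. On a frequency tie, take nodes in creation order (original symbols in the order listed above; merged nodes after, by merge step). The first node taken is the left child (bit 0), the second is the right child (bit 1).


Huffman tree construction:
Step 1: Merge C(2) + I(20) = 22
Step 2: Merge (C+I)(22) + D(28) = 50
Step 3: Merge E(29) + ((C+I)+D)(50) = 79
Read each symbol's code off the tree from the root (left child = 0, right child = 1).

Codes:
  D: 11 (length 2)
  C: 100 (length 3)
  I: 101 (length 3)
  E: 0 (length 1)
Average code length: 151/79 = 1.9114 bits/symbol


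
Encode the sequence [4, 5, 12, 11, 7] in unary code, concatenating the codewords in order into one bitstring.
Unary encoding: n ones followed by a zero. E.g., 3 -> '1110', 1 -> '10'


Encode each number as n ones followed by a terminating 0:
  4 -> 11110 (5 bits)
  5 -> 111110 (6 bits)
  12 -> 1111111111110 (13 bits)
  11 -> 111111111110 (12 bits)
  7 -> 11111110 (8 bits)
Total length = 5 + 6 + 13 + 12 + 8 = 44 bits.

Unary([4, 5, 12, 11, 7]) = 11110111110111111111111011111111111011111110 (44 bits)


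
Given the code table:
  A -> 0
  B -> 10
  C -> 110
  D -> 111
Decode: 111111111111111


Decoding:
111 -> D
111 -> D
111 -> D
111 -> D
111 -> D


Result: DDDDD


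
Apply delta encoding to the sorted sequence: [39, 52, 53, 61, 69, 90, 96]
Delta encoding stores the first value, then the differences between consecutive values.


First value: 39
Deltas:
  52 - 39 = 13
  53 - 52 = 1
  61 - 53 = 8
  69 - 61 = 8
  90 - 69 = 21
  96 - 90 = 6


Delta encoded: [39, 13, 1, 8, 8, 21, 6]


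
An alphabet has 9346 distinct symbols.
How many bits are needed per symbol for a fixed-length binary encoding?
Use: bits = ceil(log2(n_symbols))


log2(9346) = 13.1901
Bracket: 2^13 = 8192 < 9346 <= 2^14 = 16384
So ceil(log2(9346)) = 14

bits = ceil(log2(9346)) = ceil(13.1901) = 14 bits


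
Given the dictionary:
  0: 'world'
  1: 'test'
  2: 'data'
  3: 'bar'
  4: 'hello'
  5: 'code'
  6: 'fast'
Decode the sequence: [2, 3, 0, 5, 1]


Look up each index in the dictionary:
  2 -> 'data'
  3 -> 'bar'
  0 -> 'world'
  5 -> 'code'
  1 -> 'test'

Decoded: "data bar world code test"


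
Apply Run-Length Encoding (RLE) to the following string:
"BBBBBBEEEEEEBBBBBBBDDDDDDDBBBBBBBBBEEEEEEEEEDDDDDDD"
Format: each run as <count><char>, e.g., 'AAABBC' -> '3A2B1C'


Scanning runs left to right:
  i=0: run of 'B' x 6 -> '6B'
  i=6: run of 'E' x 6 -> '6E'
  i=12: run of 'B' x 7 -> '7B'
  i=19: run of 'D' x 7 -> '7D'
  i=26: run of 'B' x 9 -> '9B'
  i=35: run of 'E' x 9 -> '9E'
  i=44: run of 'D' x 7 -> '7D'

RLE = 6B6E7B7D9B9E7D


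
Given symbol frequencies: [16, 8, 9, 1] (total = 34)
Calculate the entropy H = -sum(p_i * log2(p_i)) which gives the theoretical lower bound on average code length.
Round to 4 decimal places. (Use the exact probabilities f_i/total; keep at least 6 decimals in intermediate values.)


Per-symbol terms -p_i * log2(p_i) with p_i = f_i/34:
  p = 16/34 = 0.470588: log2(p) = -1.087463, -p*log2(p) = 0.511747
  p = 8/34 = 0.235294: log2(p) = -2.087463, -p*log2(p) = 0.491168
  p = 9/34 = 0.264706: log2(p) = -1.917538, -p*log2(p) = 0.507584
  p = 1/34 = 0.029412: log2(p) = -5.087463, -p*log2(p) = 0.149631
H = 0.511747 + 0.491168 + 0.507584 + 0.149631 = 1.660130

H = 1.6601 bits/symbol


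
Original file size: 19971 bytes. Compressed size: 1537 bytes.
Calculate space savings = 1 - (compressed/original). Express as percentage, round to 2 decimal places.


ratio = compressed/original = 1537/19971 = 0.076962
savings = 1 - ratio = 1 - 0.076962 = 0.923038
as a percentage: 0.923038 * 100 = 92.3%

Space savings = 1 - 1537/19971 = 92.3%


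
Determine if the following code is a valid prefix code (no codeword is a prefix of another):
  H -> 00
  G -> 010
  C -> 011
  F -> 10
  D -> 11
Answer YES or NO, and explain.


Checking each pair (does one codeword prefix another?):
  H='00' vs G='010': no prefix
  H='00' vs C='011': no prefix
  H='00' vs F='10': no prefix
  H='00' vs D='11': no prefix
  G='010' vs H='00': no prefix
  G='010' vs C='011': no prefix
  G='010' vs F='10': no prefix
  G='010' vs D='11': no prefix
  C='011' vs H='00': no prefix
  C='011' vs G='010': no prefix
  C='011' vs F='10': no prefix
  C='011' vs D='11': no prefix
  F='10' vs H='00': no prefix
  F='10' vs G='010': no prefix
  F='10' vs C='011': no prefix
  F='10' vs D='11': no prefix
  D='11' vs H='00': no prefix
  D='11' vs G='010': no prefix
  D='11' vs C='011': no prefix
  D='11' vs F='10': no prefix
No violation found over all pairs.

YES -- this is a valid prefix code. No codeword is a prefix of any other codeword.


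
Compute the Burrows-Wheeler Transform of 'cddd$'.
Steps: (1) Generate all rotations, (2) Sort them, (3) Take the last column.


Rotations (sorted):
  0: $cddd -> last char: d
  1: cddd$ -> last char: $
  2: d$cdd -> last char: d
  3: dd$cd -> last char: d
  4: ddd$c -> last char: c


BWT = d$ddc


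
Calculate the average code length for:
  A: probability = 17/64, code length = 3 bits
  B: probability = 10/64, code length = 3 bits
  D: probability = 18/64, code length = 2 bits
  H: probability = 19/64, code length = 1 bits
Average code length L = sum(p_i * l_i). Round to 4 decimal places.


Weighted contributions p_i * l_i:
  A: (17/64) * 3 = 51/64
  B: (10/64) * 3 = 30/64
  D: (18/64) * 2 = 36/64
  H: (19/64) * 1 = 19/64
Sum = (51 + 30 + 36 + 19)/64 = 136/64

L = 136/64 = 2.1250 bits/symbol


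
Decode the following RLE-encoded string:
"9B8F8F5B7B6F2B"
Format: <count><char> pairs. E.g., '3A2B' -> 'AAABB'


Expanding each <count><char> pair:
  9B -> 'BBBBBBBBB'
  8F -> 'FFFFFFFF'
  8F -> 'FFFFFFFF'
  5B -> 'BBBBB'
  7B -> 'BBBBBBB'
  6F -> 'FFFFFF'
  2B -> 'BB'

Decoded = BBBBBBBBBFFFFFFFFFFFFFFFFBBBBBBBBBBBBFFFFFFBB


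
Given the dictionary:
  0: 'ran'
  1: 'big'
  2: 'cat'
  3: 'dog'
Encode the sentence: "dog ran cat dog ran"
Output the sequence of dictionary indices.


Look up each word in the dictionary:
  'dog' -> 3
  'ran' -> 0
  'cat' -> 2
  'dog' -> 3
  'ran' -> 0

Encoded: [3, 0, 2, 3, 0]


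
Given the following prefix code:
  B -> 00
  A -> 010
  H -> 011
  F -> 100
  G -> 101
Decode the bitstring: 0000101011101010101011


Decoding step by step:
Bits 00 -> B
Bits 00 -> B
Bits 101 -> G
Bits 011 -> H
Bits 101 -> G
Bits 010 -> A
Bits 101 -> G
Bits 011 -> H


Decoded message: BBGHGAGH


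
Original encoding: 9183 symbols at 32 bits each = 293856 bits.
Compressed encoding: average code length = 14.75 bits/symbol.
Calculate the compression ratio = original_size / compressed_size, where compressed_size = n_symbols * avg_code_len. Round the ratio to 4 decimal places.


original_size = n_symbols * orig_bits = 9183 * 32 = 293856 bits
compressed_size = n_symbols * avg_code_len = 9183 * 14.75 = 135449.25 bits
ratio = original_size / compressed_size = 293856 / 135449.25 = 2.1695

Compression ratio = 2.1695


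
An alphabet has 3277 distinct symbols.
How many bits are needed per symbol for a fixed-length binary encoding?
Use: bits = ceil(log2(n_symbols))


log2(3277) = 11.6782
Bracket: 2^11 = 2048 < 3277 <= 2^12 = 4096
So ceil(log2(3277)) = 12

bits = ceil(log2(3277)) = ceil(11.6782) = 12 bits


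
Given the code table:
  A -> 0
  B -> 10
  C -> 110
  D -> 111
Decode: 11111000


Decoding:
111 -> D
110 -> C
0 -> A
0 -> A


Result: DCAA


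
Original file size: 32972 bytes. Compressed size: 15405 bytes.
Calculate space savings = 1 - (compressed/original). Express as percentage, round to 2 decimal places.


ratio = compressed/original = 15405/32972 = 0.467215
savings = 1 - ratio = 1 - 0.467215 = 0.532785
as a percentage: 0.532785 * 100 = 53.28%

Space savings = 1 - 15405/32972 = 53.28%


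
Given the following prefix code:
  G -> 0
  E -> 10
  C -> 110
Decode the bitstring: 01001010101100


Decoding step by step:
Bits 0 -> G
Bits 10 -> E
Bits 0 -> G
Bits 10 -> E
Bits 10 -> E
Bits 10 -> E
Bits 110 -> C
Bits 0 -> G


Decoded message: GEGEEECG


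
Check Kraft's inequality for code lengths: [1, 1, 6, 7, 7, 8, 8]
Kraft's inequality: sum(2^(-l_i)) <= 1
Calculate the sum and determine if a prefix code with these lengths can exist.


Sum = 2^(-1) + 2^(-1) + 2^(-6) + 2^(-7) + 2^(-7) + 2^(-8) + 2^(-8)
    = 0.5 + 0.5 + 0.015625 + 0.0078125 + 0.0078125 + 0.00390625 + 0.00390625
    = 266/256 = 1.0390625
Since 1.0390625 > 1, Kraft's inequality is NOT satisfied.
A prefix code with these lengths CANNOT exist.

Kraft sum = 1.0390625. Not satisfied.


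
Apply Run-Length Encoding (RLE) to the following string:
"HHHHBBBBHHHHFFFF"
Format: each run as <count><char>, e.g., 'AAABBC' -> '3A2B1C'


Scanning runs left to right:
  i=0: run of 'H' x 4 -> '4H'
  i=4: run of 'B' x 4 -> '4B'
  i=8: run of 'H' x 4 -> '4H'
  i=12: run of 'F' x 4 -> '4F'

RLE = 4H4B4H4F


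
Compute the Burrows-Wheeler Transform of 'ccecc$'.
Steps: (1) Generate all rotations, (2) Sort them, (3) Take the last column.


Rotations (sorted):
  0: $ccecc -> last char: c
  1: c$ccec -> last char: c
  2: cc$cce -> last char: e
  3: ccecc$ -> last char: $
  4: cecc$c -> last char: c
  5: ecc$cc -> last char: c


BWT = cce$cc


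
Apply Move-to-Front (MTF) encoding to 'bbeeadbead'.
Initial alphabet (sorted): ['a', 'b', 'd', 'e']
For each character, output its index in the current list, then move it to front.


MTF encoding:
'b': index 1 in ['a', 'b', 'd', 'e'] -> ['b', 'a', 'd', 'e']
'b': index 0 in ['b', 'a', 'd', 'e'] -> ['b', 'a', 'd', 'e']
'e': index 3 in ['b', 'a', 'd', 'e'] -> ['e', 'b', 'a', 'd']
'e': index 0 in ['e', 'b', 'a', 'd'] -> ['e', 'b', 'a', 'd']
'a': index 2 in ['e', 'b', 'a', 'd'] -> ['a', 'e', 'b', 'd']
'd': index 3 in ['a', 'e', 'b', 'd'] -> ['d', 'a', 'e', 'b']
'b': index 3 in ['d', 'a', 'e', 'b'] -> ['b', 'd', 'a', 'e']
'e': index 3 in ['b', 'd', 'a', 'e'] -> ['e', 'b', 'd', 'a']
'a': index 3 in ['e', 'b', 'd', 'a'] -> ['a', 'e', 'b', 'd']
'd': index 3 in ['a', 'e', 'b', 'd'] -> ['d', 'a', 'e', 'b']


Output: [1, 0, 3, 0, 2, 3, 3, 3, 3, 3]


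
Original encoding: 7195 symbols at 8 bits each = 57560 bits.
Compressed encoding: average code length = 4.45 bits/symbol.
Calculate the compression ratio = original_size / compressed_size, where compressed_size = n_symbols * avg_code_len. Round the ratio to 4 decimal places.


original_size = n_symbols * orig_bits = 7195 * 8 = 57560 bits
compressed_size = n_symbols * avg_code_len = 7195 * 4.45 = 32017.75 bits
ratio = original_size / compressed_size = 57560 / 32017.75 = 1.7978

Compression ratio = 1.7978


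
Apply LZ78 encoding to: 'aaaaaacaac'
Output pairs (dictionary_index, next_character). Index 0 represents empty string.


LZ78 encoding steps:
Dictionary: {0: ''}
Step 1: w='' (idx 0), next='a' -> output (0, 'a'), add 'a' as idx 1
Step 2: w='a' (idx 1), next='a' -> output (1, 'a'), add 'aa' as idx 2
Step 3: w='aa' (idx 2), next='a' -> output (2, 'a'), add 'aaa' as idx 3
Step 4: w='' (idx 0), next='c' -> output (0, 'c'), add 'c' as idx 4
Step 5: w='aa' (idx 2), next='c' -> output (2, 'c'), add 'aac' as idx 5


Encoded: [(0, 'a'), (1, 'a'), (2, 'a'), (0, 'c'), (2, 'c')]


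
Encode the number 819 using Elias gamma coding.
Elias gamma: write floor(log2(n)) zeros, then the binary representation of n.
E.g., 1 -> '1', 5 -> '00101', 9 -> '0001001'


num_bits = floor(log2(819)) + 1 = 10
leading_zeros = num_bits - 1 = 9
binary(819) = 1100110011

Elias gamma(819) = '000000000' + '1100110011' = 0000000001100110011 (19 bits)


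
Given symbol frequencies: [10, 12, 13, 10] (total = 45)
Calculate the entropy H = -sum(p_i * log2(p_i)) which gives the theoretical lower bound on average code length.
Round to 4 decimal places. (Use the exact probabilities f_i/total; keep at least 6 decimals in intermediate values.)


Per-symbol terms -p_i * log2(p_i) with p_i = f_i/45:
  p = 10/45 = 0.222222: log2(p) = -2.169925, -p*log2(p) = 0.482206
  p = 12/45 = 0.266667: log2(p) = -1.906891, -p*log2(p) = 0.508504
  p = 13/45 = 0.288889: log2(p) = -1.791413, -p*log2(p) = 0.517519
  p = 10/45 = 0.222222: log2(p) = -2.169925, -p*log2(p) = 0.482206
H = 0.482206 + 0.508504 + 0.517519 + 0.482206 = 1.990435

H = 1.9904 bits/symbol


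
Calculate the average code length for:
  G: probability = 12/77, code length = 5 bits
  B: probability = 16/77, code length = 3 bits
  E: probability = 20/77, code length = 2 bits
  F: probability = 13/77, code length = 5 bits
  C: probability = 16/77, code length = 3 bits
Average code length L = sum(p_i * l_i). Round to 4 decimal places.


Weighted contributions p_i * l_i:
  G: (12/77) * 5 = 60/77
  B: (16/77) * 3 = 48/77
  E: (20/77) * 2 = 40/77
  F: (13/77) * 5 = 65/77
  C: (16/77) * 3 = 48/77
Sum = (60 + 48 + 40 + 65 + 48)/77 = 261/77

L = 261/77 = 3.3896 bits/symbol


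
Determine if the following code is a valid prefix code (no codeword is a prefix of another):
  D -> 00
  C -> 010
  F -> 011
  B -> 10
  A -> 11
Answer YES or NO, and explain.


Checking each pair (does one codeword prefix another?):
  D='00' vs C='010': no prefix
  D='00' vs F='011': no prefix
  D='00' vs B='10': no prefix
  D='00' vs A='11': no prefix
  C='010' vs D='00': no prefix
  C='010' vs F='011': no prefix
  C='010' vs B='10': no prefix
  C='010' vs A='11': no prefix
  F='011' vs D='00': no prefix
  F='011' vs C='010': no prefix
  F='011' vs B='10': no prefix
  F='011' vs A='11': no prefix
  B='10' vs D='00': no prefix
  B='10' vs C='010': no prefix
  B='10' vs F='011': no prefix
  B='10' vs A='11': no prefix
  A='11' vs D='00': no prefix
  A='11' vs C='010': no prefix
  A='11' vs F='011': no prefix
  A='11' vs B='10': no prefix
No violation found over all pairs.

YES -- this is a valid prefix code. No codeword is a prefix of any other codeword.


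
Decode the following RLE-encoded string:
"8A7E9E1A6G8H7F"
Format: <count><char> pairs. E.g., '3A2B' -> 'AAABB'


Expanding each <count><char> pair:
  8A -> 'AAAAAAAA'
  7E -> 'EEEEEEE'
  9E -> 'EEEEEEEEE'
  1A -> 'A'
  6G -> 'GGGGGG'
  8H -> 'HHHHHHHH'
  7F -> 'FFFFFFF'

Decoded = AAAAAAAAEEEEEEEEEEEEEEEEAGGGGGGHHHHHHHHFFFFFFF


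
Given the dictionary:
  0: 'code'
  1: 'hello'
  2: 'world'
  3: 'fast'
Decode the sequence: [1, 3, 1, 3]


Look up each index in the dictionary:
  1 -> 'hello'
  3 -> 'fast'
  1 -> 'hello'
  3 -> 'fast'

Decoded: "hello fast hello fast"


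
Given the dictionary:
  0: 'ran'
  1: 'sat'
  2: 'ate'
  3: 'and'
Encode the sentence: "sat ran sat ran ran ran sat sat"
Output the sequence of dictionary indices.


Look up each word in the dictionary:
  'sat' -> 1
  'ran' -> 0
  'sat' -> 1
  'ran' -> 0
  'ran' -> 0
  'ran' -> 0
  'sat' -> 1
  'sat' -> 1

Encoded: [1, 0, 1, 0, 0, 0, 1, 1]


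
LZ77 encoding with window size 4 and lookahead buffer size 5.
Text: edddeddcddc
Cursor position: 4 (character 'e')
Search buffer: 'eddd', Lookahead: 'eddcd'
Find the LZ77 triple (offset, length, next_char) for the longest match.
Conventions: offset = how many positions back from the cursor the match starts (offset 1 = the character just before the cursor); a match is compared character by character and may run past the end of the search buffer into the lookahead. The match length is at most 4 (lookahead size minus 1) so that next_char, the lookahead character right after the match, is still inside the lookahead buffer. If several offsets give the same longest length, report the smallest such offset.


Try each offset into the search buffer:
  offset=1 (pos 3, char 'd'): match length 0
  offset=2 (pos 2, char 'd'): match length 0
  offset=3 (pos 1, char 'd'): match length 0
  offset=4 (pos 0, char 'e'): match length 3
Longest match has length 3 at offset 4.
next_char = character at position 4 + 3 = 7 -> 'c'

Best match: offset=4, length=3 (matching 'edd' starting at position 0)
LZ77 triple: (4, 3, 'c')


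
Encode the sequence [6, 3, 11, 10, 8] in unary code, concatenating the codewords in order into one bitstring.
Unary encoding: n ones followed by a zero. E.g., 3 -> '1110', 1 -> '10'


Encode each number as n ones followed by a terminating 0:
  6 -> 1111110 (7 bits)
  3 -> 1110 (4 bits)
  11 -> 111111111110 (12 bits)
  10 -> 11111111110 (11 bits)
  8 -> 111111110 (9 bits)
Total length = 7 + 4 + 12 + 11 + 9 = 43 bits.

Unary([6, 3, 11, 10, 8]) = 1111110111011111111111011111111110111111110 (43 bits)


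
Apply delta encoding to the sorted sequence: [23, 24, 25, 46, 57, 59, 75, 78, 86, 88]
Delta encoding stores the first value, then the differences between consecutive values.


First value: 23
Deltas:
  24 - 23 = 1
  25 - 24 = 1
  46 - 25 = 21
  57 - 46 = 11
  59 - 57 = 2
  75 - 59 = 16
  78 - 75 = 3
  86 - 78 = 8
  88 - 86 = 2


Delta encoded: [23, 1, 1, 21, 11, 2, 16, 3, 8, 2]


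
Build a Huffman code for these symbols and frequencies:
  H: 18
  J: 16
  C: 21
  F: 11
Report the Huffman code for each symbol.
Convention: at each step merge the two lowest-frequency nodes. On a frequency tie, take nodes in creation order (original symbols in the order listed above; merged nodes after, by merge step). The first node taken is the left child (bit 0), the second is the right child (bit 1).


Huffman tree construction:
Step 1: Merge F(11) + J(16) = 27
Step 2: Merge H(18) + C(21) = 39
Step 3: Merge (F+J)(27) + (H+C)(39) = 66
Read each symbol's code off the tree from the root (left child = 0, right child = 1).

Codes:
  H: 10 (length 2)
  J: 01 (length 2)
  C: 11 (length 2)
  F: 00 (length 2)
Average code length: 132/66 = 2.0000 bits/symbol


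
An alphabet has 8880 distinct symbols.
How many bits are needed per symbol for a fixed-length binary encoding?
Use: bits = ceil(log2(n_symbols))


log2(8880) = 13.1163
Bracket: 2^13 = 8192 < 8880 <= 2^14 = 16384
So ceil(log2(8880)) = 14

bits = ceil(log2(8880)) = ceil(13.1163) = 14 bits
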